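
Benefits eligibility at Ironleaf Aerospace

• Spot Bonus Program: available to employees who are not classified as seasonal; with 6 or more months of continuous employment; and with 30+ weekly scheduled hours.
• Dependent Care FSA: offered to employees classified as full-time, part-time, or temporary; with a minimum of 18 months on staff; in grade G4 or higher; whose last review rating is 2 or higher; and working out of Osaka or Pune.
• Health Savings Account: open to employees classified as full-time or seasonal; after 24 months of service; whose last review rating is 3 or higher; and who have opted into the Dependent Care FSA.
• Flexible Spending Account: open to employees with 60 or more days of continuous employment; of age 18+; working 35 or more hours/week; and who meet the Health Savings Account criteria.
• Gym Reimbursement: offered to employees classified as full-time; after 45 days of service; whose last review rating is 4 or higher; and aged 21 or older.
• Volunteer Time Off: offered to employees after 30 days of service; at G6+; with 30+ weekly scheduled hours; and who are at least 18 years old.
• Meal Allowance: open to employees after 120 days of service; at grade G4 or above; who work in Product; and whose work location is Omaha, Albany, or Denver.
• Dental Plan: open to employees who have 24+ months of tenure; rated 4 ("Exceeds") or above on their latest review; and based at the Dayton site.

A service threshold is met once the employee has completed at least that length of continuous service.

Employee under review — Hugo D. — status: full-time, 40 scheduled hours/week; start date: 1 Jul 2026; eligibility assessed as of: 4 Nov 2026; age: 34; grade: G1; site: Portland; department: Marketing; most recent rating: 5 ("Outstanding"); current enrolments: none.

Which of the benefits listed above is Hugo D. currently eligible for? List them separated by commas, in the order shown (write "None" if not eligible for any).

Service from 1 Jul 2026 to 4 Nov 2026: 126 days.
Spot Bonus Program — status full-time ✓ (not excluded); service 126 days < 6 months (≈180 days) ✗ → not eligible.
Dependent Care FSA — status full-time ✓; service 126 days < 18 months (≈540 days) ✗ → not eligible.
Health Savings Account — status full-time ✓; service 126 days < 24 months (≈720 days) ✗ → not eligible.
Flexible Spending Account — service 126 days ≥ 60 days ✓; age 34 ≥ 18 ✓; 40 hrs/wk ≥ 35 ✓; not eligible for Health Savings Account ✗ → not eligible.
Gym Reimbursement — status full-time ✓; service 126 days ≥ 45 days ✓; rating 5 ≥ 4 ✓; age 34 ≥ 21 ✓ → eligible.
Volunteer Time Off — service 126 days ≥ 30 days ✓; grade G1 < G6 ✗ → not eligible.
Meal Allowance — service 126 days ≥ 120 days ✓; grade G1 < G4 ✗ → not eligible.
Dental Plan — service 126 days < 24 months (≈720 days) ✗ → not eligible.

Gym Reimbursement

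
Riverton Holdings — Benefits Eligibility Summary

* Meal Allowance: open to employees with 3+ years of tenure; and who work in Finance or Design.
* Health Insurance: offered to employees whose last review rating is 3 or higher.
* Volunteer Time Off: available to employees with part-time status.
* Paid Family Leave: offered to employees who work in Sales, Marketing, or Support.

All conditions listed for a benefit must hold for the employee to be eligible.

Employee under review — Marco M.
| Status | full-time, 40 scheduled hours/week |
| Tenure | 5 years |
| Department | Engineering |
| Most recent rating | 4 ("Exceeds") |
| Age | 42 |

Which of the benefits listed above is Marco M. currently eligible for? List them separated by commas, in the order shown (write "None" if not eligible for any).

Health Insurance

Meal Allowance — service 5 years ≥ 3 years ✓; dept Engineering ✗ → not eligible.
Health Insurance — rating 4 ≥ 3 ✓ → eligible.
Volunteer Time Off — status full-time ✗ (requires part-time) → not eligible.
Paid Family Leave — dept Engineering ✗ → not eligible.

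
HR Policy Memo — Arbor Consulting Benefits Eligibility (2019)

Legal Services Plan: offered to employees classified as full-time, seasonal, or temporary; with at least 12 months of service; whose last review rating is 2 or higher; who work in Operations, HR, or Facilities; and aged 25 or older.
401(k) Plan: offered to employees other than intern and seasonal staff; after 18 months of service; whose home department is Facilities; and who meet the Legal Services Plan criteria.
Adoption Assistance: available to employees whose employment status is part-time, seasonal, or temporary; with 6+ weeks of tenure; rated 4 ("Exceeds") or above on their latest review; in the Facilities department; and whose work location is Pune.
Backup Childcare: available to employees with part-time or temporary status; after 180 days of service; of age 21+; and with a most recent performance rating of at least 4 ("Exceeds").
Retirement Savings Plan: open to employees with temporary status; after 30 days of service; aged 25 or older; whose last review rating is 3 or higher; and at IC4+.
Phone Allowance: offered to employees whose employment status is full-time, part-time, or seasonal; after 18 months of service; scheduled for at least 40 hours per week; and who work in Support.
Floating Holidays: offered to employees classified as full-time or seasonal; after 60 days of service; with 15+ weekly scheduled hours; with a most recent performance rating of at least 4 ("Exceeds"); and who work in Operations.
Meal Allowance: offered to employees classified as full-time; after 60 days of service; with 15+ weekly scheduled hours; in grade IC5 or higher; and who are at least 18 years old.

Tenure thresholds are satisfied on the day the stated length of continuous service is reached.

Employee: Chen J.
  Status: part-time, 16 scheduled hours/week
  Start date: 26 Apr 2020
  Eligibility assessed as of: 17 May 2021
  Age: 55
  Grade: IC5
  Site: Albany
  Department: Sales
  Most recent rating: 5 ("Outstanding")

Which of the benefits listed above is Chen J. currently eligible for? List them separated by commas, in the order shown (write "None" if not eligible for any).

Service from 26 Apr 2020 to 17 May 2021: 386 days.
Legal Services Plan — status part-time ✗ (requires full-time, seasonal, or temporary) → not eligible.
401(k) Plan — status part-time ✓ (not excluded); service 386 days < 18 months (≈540 days) ✗ → not eligible.
Adoption Assistance — status part-time ✓; service 386 days ≥ 6 weeks (≈42 days) ✓; rating 5 ≥ 4 ✓; dept Sales ✗ → not eligible.
Backup Childcare — status part-time ✓; service 386 days ≥ 180 days ✓; age 55 ≥ 21 ✓; rating 5 ≥ 4 ✓ → eligible.
Retirement Savings Plan — status part-time ✗ (requires temporary) → not eligible.
Phone Allowance — status part-time ✓; service 386 days < 18 months (≈540 days) ✗ → not eligible.
Floating Holidays — status part-time ✗ (requires full-time or seasonal) → not eligible.
Meal Allowance — status part-time ✗ (requires full-time) → not eligible.

Backup Childcare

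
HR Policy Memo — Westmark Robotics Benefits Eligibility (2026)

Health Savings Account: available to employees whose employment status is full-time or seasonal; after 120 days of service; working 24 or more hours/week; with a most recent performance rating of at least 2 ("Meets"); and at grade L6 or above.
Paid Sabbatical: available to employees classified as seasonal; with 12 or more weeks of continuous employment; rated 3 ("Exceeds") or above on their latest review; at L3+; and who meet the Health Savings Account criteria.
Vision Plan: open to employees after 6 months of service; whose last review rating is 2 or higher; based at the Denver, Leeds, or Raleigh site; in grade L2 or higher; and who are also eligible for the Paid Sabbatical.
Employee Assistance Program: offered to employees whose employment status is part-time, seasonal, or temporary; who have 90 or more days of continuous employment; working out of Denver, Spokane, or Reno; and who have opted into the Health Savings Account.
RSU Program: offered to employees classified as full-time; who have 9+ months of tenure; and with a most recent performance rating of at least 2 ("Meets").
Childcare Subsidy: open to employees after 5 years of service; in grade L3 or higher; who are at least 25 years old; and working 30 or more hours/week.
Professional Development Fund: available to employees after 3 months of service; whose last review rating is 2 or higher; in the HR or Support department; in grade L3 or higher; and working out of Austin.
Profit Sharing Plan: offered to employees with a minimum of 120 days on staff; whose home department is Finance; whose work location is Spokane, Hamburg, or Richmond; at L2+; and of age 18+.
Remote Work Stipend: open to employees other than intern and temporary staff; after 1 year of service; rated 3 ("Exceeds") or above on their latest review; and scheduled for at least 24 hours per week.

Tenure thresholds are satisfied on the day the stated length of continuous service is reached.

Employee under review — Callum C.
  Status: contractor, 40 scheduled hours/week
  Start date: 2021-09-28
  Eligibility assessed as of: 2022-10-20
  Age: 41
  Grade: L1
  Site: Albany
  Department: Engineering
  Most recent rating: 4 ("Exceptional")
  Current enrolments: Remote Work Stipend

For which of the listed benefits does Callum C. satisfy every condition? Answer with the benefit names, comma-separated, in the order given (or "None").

Remote Work Stipend

Service from 2021-09-28 to 2022-10-20: 387 days.
Health Savings Account — status contractor ✗ (requires full-time or seasonal) → not eligible.
Paid Sabbatical — status contractor ✗ (requires seasonal) → not eligible.
Vision Plan — service 387 days ≥ 6 months (≈180 days) ✓; rating 4 ≥ 2 ✓; site Albany ✗ (not Denver, Leeds, or Raleigh) → not eligible.
Employee Assistance Program — status contractor ✗ (requires part-time, seasonal, or temporary) → not eligible.
RSU Program — status contractor ✗ (requires full-time) → not eligible.
Childcare Subsidy — service 387 days < 5 years (≈1825 days) ✗ → not eligible.
Professional Development Fund — service 387 days ≥ 3 months (≈90 days) ✓; rating 4 ≥ 2 ✓; dept Engineering ✗ → not eligible.
Profit Sharing Plan — service 387 days ≥ 120 days ✓; dept Engineering ✗ → not eligible.
Remote Work Stipend — status contractor ✓ (not excluded); service 387 days ≥ 1 year (≈365 days) ✓; rating 4 ≥ 3 ✓; 40 hrs/wk ≥ 24 ✓ → eligible.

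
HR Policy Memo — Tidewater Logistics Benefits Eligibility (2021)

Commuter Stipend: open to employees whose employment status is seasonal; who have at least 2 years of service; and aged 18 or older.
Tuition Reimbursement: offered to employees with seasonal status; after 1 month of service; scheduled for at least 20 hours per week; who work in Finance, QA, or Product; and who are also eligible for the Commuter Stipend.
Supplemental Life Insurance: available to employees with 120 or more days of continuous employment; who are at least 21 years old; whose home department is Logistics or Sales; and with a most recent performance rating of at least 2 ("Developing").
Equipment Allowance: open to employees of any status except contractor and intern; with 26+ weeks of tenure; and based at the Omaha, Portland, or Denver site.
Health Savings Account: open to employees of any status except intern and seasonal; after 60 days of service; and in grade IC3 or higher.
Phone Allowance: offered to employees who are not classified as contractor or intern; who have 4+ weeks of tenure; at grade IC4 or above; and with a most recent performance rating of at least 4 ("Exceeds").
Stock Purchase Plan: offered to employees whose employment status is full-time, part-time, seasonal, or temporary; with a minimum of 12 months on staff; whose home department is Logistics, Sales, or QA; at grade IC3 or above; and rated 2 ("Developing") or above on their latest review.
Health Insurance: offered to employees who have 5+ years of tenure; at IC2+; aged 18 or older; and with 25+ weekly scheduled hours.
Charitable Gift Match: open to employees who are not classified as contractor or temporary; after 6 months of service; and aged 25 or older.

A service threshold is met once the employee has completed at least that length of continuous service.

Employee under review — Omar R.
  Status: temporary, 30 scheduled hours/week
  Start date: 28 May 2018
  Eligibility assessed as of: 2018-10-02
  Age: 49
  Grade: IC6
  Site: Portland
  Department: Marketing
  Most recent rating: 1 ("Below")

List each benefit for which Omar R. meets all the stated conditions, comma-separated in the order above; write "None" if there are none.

Service from 28 May 2018 to 2018-10-02: 127 days.
Commuter Stipend — status temporary ✗ (requires seasonal) → not eligible.
Tuition Reimbursement — status temporary ✗ (requires seasonal) → not eligible.
Supplemental Life Insurance — service 127 days ≥ 120 days ✓; age 49 ≥ 21 ✓; dept Marketing ✗ → not eligible.
Equipment Allowance — status temporary ✓ (not excluded); service 127 days < 26 weeks (≈182 days) ✗ → not eligible.
Health Savings Account — status temporary ✓ (not excluded); service 127 days ≥ 60 days ✓; grade IC6 ≥ IC3 ✓ → eligible.
Phone Allowance — status temporary ✓ (not excluded); service 127 days ≥ 4 weeks (≈28 days) ✓; grade IC6 ≥ IC4 ✓; rating 1 < 4 ✗ → not eligible.
Stock Purchase Plan — status temporary ✓; service 127 days < 12 months (≈360 days) ✗ → not eligible.
Health Insurance — service 127 days < 5 years (≈1825 days) ✗ → not eligible.
Charitable Gift Match — status temporary ✗ (excluded) → not eligible.

Health Savings Account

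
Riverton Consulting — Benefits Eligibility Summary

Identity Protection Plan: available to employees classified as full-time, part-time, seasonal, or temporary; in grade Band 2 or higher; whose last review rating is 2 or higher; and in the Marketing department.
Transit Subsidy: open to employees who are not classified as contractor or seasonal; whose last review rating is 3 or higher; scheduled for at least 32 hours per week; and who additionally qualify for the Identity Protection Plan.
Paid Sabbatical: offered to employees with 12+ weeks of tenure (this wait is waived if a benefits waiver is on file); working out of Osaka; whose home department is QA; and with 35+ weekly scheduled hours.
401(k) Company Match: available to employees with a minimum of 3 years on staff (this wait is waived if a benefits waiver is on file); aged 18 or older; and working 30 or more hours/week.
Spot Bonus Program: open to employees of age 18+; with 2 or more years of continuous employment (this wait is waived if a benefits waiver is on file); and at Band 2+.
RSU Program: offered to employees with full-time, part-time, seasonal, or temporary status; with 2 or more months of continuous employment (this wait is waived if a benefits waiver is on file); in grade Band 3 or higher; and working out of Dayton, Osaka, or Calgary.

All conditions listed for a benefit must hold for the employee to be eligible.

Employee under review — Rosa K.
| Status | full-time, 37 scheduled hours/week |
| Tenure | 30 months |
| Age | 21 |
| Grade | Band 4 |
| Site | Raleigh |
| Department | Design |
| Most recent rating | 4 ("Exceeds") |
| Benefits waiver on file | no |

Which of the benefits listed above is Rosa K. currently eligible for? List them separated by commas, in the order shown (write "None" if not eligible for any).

Identity Protection Plan — status full-time ✓; grade Band 4 ≥ Band 2 ✓; rating 4 ≥ 2 ✓; dept Design ✗ → not eligible.
Transit Subsidy — status full-time ✓ (not excluded); rating 4 ≥ 3 ✓; 37 hrs/wk ≥ 32 ✓; not eligible for Identity Protection Plan ✗ → not eligible.
Paid Sabbatical — no waiver, service 30 months ≥ 12 weeks (≈84 days) ✓; site Raleigh ✗ (not Osaka) → not eligible.
401(k) Company Match — no waiver, service 30 months < 3 years (≈1095 days) ✗ → not eligible.
Spot Bonus Program — age 21 ≥ 18 ✓; no waiver, service 30 months ≥ 2 years (≈730 days) ✓; grade Band 4 ≥ Band 2 ✓ → eligible.
RSU Program — status full-time ✓; no waiver, service 30 months ≥ 2 months ✓; grade Band 4 ≥ Band 3 ✓; site Raleigh ✗ (not Dayton, Osaka, or Calgary) → not eligible.

Spot Bonus Program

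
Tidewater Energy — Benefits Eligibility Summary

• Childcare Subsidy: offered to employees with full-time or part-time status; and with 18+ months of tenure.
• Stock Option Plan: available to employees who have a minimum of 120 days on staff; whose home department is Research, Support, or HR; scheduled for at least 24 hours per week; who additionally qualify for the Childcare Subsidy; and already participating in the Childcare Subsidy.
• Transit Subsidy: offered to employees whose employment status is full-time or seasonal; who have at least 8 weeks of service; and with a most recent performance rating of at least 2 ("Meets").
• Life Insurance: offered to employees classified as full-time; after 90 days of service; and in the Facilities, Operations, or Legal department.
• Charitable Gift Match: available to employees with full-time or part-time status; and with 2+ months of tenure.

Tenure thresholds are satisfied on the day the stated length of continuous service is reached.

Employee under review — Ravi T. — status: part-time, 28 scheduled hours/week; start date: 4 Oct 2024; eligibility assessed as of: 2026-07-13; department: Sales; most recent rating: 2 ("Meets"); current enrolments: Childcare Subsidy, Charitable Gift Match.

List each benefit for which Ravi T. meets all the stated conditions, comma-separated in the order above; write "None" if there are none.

Childcare Subsidy, Charitable Gift Match

Service from 4 Oct 2024 to 2026-07-13: 647 days.
Childcare Subsidy — status part-time ✓; service 647 days ≥ 18 months (≈540 days) ✓ → eligible.
Stock Option Plan — service 647 days ≥ 120 days ✓; dept Sales ✗ → not eligible.
Transit Subsidy — status part-time ✗ (requires full-time or seasonal) → not eligible.
Life Insurance — status part-time ✗ (requires full-time) → not eligible.
Charitable Gift Match — status part-time ✓; service 647 days ≥ 2 months (≈60 days) ✓ → eligible.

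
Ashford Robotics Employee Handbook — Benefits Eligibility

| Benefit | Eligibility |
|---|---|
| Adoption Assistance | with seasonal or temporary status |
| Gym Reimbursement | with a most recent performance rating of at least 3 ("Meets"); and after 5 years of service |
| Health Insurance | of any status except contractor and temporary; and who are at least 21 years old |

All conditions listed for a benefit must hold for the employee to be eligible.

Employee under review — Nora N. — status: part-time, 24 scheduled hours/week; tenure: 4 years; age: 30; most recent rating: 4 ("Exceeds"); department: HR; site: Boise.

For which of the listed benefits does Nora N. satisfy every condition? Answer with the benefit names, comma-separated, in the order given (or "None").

Health Insurance

Adoption Assistance — status part-time ✗ (requires seasonal or temporary) → not eligible.
Gym Reimbursement — rating 4 ≥ 3 ✓; service 4 years < 5 years ✗ → not eligible.
Health Insurance — status part-time ✓ (not excluded); age 30 ≥ 21 ✓ → eligible.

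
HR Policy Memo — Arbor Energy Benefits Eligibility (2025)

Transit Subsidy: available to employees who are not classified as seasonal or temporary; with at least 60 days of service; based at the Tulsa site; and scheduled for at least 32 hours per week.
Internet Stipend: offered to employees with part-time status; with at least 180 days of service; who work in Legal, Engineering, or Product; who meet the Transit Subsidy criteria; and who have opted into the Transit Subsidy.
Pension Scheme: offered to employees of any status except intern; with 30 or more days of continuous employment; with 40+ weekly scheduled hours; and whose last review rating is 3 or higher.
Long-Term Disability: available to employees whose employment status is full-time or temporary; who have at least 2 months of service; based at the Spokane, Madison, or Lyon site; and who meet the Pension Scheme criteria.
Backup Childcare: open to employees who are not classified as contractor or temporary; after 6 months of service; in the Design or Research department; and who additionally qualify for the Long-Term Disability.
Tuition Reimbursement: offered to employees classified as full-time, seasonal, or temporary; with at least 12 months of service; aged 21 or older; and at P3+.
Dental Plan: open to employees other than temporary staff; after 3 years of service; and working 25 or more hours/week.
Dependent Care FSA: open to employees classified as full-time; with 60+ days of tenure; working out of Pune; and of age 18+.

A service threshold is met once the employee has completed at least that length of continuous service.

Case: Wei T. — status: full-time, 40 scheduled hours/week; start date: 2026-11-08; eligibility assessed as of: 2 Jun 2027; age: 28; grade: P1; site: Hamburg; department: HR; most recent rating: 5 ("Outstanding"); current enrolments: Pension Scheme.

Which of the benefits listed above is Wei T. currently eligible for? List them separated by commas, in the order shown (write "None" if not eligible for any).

Service from 2026-11-08 to 2 Jun 2027: 206 days.
Transit Subsidy — status full-time ✓ (not excluded); service 206 days ≥ 60 days ✓; site Hamburg ✗ (not Tulsa) → not eligible.
Internet Stipend — status full-time ✗ (requires part-time) → not eligible.
Pension Scheme — status full-time ✓ (not excluded); service 206 days ≥ 30 days ✓; 40 hrs/wk ≥ 40 ✓; rating 5 ≥ 3 ✓ → eligible.
Long-Term Disability — status full-time ✓; service 206 days ≥ 2 months (≈60 days) ✓; site Hamburg ✗ (not Spokane, Madison, or Lyon) → not eligible.
Backup Childcare — status full-time ✓ (not excluded); service 206 days ≥ 6 months (≈180 days) ✓; dept HR ✗ → not eligible.
Tuition Reimbursement — status full-time ✓; service 206 days < 12 months (≈360 days) ✗ → not eligible.
Dental Plan — status full-time ✓ (not excluded); service 206 days < 3 years (≈1095 days) ✗ → not eligible.
Dependent Care FSA — status full-time ✓; service 206 days ≥ 60 days ✓; site Hamburg ✗ (not Pune) → not eligible.

Pension Scheme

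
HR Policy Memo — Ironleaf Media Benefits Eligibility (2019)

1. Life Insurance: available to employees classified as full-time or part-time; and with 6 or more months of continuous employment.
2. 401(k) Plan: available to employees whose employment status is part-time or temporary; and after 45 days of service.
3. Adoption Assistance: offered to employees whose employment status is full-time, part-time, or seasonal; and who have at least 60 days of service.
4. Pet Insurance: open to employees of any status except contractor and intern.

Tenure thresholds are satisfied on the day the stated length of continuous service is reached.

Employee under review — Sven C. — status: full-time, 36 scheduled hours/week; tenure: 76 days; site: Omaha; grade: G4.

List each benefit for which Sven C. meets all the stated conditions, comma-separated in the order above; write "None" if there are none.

Life Insurance — status full-time ✓; service 76 days < 6 months (≈180 days) ✗ → not eligible.
401(k) Plan — status full-time ✗ (requires part-time or temporary) → not eligible.
Adoption Assistance — status full-time ✓; service 76 days ≥ 60 days ✓ → eligible.
Pet Insurance — status full-time ✓ (not excluded) → eligible.

Adoption Assistance, Pet Insurance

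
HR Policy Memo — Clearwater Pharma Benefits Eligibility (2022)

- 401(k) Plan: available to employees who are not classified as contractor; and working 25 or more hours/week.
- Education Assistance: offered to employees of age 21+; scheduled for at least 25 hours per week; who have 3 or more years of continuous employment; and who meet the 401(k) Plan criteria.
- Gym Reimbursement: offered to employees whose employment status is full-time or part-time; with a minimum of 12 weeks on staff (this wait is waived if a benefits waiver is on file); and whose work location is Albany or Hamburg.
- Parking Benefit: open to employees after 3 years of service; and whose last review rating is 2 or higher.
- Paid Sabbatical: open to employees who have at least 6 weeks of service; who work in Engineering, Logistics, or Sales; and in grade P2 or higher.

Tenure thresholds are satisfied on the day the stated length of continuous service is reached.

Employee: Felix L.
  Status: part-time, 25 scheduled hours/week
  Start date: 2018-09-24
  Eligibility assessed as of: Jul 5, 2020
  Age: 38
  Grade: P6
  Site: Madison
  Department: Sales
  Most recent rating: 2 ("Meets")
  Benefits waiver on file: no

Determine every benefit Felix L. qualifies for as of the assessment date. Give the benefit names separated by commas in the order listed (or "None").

401(k) Plan, Paid Sabbatical

Service from 2018-09-24 to Jul 5, 2020: 650 days.
401(k) Plan — status part-time ✓ (not excluded); 25 hrs/wk ≥ 25 ✓ → eligible.
Education Assistance — age 38 ≥ 21 ✓; 25 hrs/wk ≥ 25 ✓; service 650 days < 3 years (≈1095 days) ✗ → not eligible.
Gym Reimbursement — status part-time ✓; no waiver, service 650 days ≥ 12 weeks (≈84 days) ✓; site Madison ✗ (not Albany or Hamburg) → not eligible.
Parking Benefit — service 650 days < 3 years (≈1095 days) ✗ → not eligible.
Paid Sabbatical — service 650 days ≥ 6 weeks (≈42 days) ✓; dept Sales ✓; grade P6 ≥ P2 ✓ → eligible.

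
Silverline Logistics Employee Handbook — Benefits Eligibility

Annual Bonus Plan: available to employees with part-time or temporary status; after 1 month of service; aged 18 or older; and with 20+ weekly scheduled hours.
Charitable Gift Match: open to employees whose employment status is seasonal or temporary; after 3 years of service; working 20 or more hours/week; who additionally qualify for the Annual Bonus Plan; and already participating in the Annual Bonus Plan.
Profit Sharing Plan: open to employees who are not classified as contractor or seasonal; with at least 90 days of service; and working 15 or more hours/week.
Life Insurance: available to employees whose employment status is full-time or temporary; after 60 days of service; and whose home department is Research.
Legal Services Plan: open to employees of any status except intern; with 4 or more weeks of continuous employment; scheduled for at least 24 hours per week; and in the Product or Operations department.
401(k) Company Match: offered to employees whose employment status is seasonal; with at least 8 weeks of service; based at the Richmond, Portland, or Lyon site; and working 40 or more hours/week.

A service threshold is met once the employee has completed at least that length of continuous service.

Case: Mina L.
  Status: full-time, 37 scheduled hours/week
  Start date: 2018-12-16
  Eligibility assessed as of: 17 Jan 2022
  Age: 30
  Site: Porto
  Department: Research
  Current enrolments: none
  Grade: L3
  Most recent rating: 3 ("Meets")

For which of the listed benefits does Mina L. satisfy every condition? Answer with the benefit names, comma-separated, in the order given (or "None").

Service from 2018-12-16 to 17 Jan 2022: 1128 days.
Annual Bonus Plan — status full-time ✗ (requires part-time or temporary) → not eligible.
Charitable Gift Match — status full-time ✗ (requires seasonal or temporary) → not eligible.
Profit Sharing Plan — status full-time ✓ (not excluded); service 1128 days ≥ 90 days ✓; 37 hrs/wk ≥ 15 ✓ → eligible.
Life Insurance — status full-time ✓; service 1128 days ≥ 60 days ✓; dept Research ✓ → eligible.
Legal Services Plan — status full-time ✓ (not excluded); service 1128 days ≥ 4 weeks (≈28 days) ✓; 37 hrs/wk ≥ 24 ✓; dept Research ✗ → not eligible.
401(k) Company Match — status full-time ✗ (requires seasonal) → not eligible.

Profit Sharing Plan, Life Insurance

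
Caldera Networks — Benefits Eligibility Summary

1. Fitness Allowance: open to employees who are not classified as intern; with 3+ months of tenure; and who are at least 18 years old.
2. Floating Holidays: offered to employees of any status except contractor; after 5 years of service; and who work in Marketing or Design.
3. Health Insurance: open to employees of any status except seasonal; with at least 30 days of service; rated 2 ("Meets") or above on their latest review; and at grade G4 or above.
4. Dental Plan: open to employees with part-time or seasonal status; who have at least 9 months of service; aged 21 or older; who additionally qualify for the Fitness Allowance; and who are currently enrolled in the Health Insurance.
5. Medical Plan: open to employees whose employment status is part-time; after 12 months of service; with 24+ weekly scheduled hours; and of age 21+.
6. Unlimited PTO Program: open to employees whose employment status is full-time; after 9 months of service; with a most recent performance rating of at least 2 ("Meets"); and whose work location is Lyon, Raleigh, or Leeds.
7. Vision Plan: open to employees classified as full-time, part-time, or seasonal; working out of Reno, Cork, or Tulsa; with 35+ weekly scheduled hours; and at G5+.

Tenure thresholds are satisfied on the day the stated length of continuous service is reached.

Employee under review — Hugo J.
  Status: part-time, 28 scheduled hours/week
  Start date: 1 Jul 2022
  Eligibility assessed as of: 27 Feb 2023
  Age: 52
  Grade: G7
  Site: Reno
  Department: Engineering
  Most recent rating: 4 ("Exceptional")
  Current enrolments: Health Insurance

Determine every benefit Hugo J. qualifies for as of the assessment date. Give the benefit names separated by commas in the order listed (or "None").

Fitness Allowance, Health Insurance

Service from 1 Jul 2022 to 27 Feb 2023: 241 days.
Fitness Allowance — status part-time ✓ (not excluded); service 241 days ≥ 3 months (≈90 days) ✓; age 52 ≥ 18 ✓ → eligible.
Floating Holidays — status part-time ✓ (not excluded); service 241 days < 5 years (≈1825 days) ✗ → not eligible.
Health Insurance — status part-time ✓ (not excluded); service 241 days ≥ 30 days ✓; rating 4 ≥ 2 ✓; grade G7 ≥ G4 ✓ → eligible.
Dental Plan — status part-time ✓; service 241 days < 9 months (≈270 days) ✗ → not eligible.
Medical Plan — status part-time ✓; service 241 days < 12 months (≈360 days) ✗ → not eligible.
Unlimited PTO Program — status part-time ✗ (requires full-time) → not eligible.
Vision Plan — status part-time ✓; site Reno ✓; 28 hrs/wk < 35 ✗ → not eligible.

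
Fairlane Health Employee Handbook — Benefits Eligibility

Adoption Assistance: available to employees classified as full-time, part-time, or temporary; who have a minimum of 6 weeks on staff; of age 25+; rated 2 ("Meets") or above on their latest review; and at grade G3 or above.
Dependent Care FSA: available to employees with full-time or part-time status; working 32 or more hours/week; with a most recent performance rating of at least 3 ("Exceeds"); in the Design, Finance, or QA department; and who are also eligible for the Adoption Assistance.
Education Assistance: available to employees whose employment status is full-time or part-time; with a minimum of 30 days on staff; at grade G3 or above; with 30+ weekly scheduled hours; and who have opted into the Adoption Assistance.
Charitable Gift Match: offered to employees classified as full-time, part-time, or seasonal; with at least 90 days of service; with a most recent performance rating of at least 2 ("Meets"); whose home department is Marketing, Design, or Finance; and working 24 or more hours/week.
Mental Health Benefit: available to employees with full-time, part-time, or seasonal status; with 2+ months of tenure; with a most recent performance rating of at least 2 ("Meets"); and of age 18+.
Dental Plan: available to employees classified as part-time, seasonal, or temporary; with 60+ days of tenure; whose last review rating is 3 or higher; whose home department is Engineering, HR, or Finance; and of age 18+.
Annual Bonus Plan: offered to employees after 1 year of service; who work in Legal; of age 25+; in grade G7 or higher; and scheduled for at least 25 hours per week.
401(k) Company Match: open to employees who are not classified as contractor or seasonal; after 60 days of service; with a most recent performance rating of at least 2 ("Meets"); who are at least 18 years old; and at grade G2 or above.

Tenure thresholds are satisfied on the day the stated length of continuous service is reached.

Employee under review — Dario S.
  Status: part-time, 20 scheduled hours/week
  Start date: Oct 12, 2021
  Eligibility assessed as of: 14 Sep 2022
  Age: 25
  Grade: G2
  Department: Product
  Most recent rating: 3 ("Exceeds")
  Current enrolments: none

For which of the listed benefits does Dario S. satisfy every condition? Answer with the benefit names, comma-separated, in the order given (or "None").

Service from Oct 12, 2021 to 14 Sep 2022: 337 days.
Adoption Assistance — status part-time ✓; service 337 days ≥ 6 weeks (≈42 days) ✓; age 25 ≥ 25 ✓; rating 3 ≥ 2 ✓; grade G2 < G3 ✗ → not eligible.
Dependent Care FSA — status part-time ✓; 20 hrs/wk < 32 ✗ → not eligible.
Education Assistance — status part-time ✓; service 337 days ≥ 30 days ✓; grade G2 < G3 ✗ → not eligible.
Charitable Gift Match — status part-time ✓; service 337 days ≥ 90 days ✓; rating 3 ≥ 2 ✓; dept Product ✗ → not eligible.
Mental Health Benefit — status part-time ✓; service 337 days ≥ 2 months (≈60 days) ✓; rating 3 ≥ 2 ✓; age 25 ≥ 18 ✓ → eligible.
Dental Plan — status part-time ✓; service 337 days ≥ 60 days ✓; rating 3 ≥ 3 ✓; dept Product ✗ → not eligible.
Annual Bonus Plan — service 337 days < 1 year (≈365 days) ✗ → not eligible.
401(k) Company Match — status part-time ✓ (not excluded); service 337 days ≥ 60 days ✓; rating 3 ≥ 2 ✓; age 25 ≥ 18 ✓; grade G2 ≥ G2 ✓ → eligible.

Mental Health Benefit, 401(k) Company Match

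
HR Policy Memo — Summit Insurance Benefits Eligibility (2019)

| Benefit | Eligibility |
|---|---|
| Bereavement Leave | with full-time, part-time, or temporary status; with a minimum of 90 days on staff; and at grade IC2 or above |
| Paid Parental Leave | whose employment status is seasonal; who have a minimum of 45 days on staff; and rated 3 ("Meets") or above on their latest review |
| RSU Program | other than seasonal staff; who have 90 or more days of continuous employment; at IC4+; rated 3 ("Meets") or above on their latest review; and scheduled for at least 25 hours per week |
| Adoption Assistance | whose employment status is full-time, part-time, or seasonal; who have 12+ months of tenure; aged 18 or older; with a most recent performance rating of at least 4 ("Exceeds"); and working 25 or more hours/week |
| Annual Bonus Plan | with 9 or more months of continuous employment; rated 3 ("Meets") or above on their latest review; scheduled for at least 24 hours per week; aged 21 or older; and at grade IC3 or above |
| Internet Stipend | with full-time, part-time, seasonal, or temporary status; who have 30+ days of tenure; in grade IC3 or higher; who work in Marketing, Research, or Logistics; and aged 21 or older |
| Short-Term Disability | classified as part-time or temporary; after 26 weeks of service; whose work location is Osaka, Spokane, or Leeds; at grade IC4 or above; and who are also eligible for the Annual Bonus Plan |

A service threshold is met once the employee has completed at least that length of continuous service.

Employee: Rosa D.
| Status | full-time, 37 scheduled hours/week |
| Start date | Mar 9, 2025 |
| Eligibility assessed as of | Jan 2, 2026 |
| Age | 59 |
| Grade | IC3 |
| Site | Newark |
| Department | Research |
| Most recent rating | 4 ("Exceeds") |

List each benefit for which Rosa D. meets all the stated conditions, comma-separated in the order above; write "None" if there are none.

Bereavement Leave, Annual Bonus Plan, Internet Stipend

Service from Mar 9, 2025 to Jan 2, 2026: 299 days.
Bereavement Leave — status full-time ✓; service 299 days ≥ 90 days ✓; grade IC3 ≥ IC2 ✓ → eligible.
Paid Parental Leave — status full-time ✗ (requires seasonal) → not eligible.
RSU Program — status full-time ✓ (not excluded); service 299 days ≥ 90 days ✓; grade IC3 < IC4 ✗ → not eligible.
Adoption Assistance — status full-time ✓; service 299 days < 12 months (≈360 days) ✗ → not eligible.
Annual Bonus Plan — service 299 days ≥ 9 months (≈270 days) ✓; rating 4 ≥ 3 ✓; 37 hrs/wk ≥ 24 ✓; age 59 ≥ 21 ✓; grade IC3 ≥ IC3 ✓ → eligible.
Internet Stipend — status full-time ✓; service 299 days ≥ 30 days ✓; grade IC3 ≥ IC3 ✓; dept Research ✓; age 59 ≥ 21 ✓ → eligible.
Short-Term Disability — status full-time ✗ (requires part-time or temporary) → not eligible.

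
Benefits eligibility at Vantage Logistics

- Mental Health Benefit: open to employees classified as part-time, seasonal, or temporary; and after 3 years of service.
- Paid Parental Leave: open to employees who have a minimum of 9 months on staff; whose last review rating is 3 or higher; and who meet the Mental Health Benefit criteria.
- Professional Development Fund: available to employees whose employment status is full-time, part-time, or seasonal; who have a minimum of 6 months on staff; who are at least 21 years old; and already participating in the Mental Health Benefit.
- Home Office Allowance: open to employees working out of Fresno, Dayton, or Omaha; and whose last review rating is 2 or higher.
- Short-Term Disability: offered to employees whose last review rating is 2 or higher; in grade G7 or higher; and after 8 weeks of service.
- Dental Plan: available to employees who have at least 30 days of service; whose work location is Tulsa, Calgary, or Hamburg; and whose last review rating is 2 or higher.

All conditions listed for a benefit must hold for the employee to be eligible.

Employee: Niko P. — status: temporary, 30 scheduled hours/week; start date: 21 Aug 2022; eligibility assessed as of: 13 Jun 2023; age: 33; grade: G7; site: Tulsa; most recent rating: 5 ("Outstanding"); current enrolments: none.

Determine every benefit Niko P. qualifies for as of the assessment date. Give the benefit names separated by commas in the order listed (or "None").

Service from 21 Aug 2022 to 13 Jun 2023: 296 days.
Mental Health Benefit — status temporary ✓; service 296 days < 3 years (≈1095 days) ✗ → not eligible.
Paid Parental Leave — service 296 days ≥ 9 months (≈270 days) ✓; rating 5 ≥ 3 ✓; not eligible for Mental Health Benefit ✗ → not eligible.
Professional Development Fund — status temporary ✗ (requires full-time, part-time, or seasonal) → not eligible.
Home Office Allowance — site Tulsa ✗ (not Fresno, Dayton, or Omaha) → not eligible.
Short-Term Disability — rating 5 ≥ 2 ✓; grade G7 ≥ G7 ✓; service 296 days ≥ 8 weeks (≈56 days) ✓ → eligible.
Dental Plan — service 296 days ≥ 30 days ✓; site Tulsa ✓; rating 5 ≥ 2 ✓ → eligible.

Short-Term Disability, Dental Plan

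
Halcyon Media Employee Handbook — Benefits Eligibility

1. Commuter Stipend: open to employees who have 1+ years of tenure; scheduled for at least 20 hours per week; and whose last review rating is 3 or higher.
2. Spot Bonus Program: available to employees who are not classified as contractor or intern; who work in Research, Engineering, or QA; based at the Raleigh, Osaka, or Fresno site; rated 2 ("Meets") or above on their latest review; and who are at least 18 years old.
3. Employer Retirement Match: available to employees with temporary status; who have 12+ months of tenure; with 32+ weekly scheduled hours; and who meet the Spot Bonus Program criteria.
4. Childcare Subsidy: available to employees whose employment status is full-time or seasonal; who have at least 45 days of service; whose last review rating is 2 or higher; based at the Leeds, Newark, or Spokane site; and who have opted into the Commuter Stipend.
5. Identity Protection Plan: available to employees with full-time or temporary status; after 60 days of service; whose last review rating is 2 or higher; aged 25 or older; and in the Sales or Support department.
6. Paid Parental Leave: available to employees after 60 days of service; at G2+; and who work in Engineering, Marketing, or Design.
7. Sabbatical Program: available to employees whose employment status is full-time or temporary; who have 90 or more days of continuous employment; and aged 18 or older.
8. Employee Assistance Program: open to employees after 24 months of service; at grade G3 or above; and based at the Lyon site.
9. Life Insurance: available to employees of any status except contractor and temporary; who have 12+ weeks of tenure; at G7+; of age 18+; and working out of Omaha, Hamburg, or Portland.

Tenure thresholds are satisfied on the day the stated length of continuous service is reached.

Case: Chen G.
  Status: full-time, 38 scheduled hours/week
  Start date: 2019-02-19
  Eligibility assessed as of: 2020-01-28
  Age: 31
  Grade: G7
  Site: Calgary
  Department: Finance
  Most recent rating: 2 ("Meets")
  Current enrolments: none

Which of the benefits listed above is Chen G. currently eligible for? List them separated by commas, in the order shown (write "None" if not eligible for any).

Sabbatical Program

Service from 2019-02-19 to 2020-01-28: 343 days.
Commuter Stipend — service 343 days < 1 year (≈365 days) ✗ → not eligible.
Spot Bonus Program — status full-time ✓ (not excluded); dept Finance ✗ → not eligible.
Employer Retirement Match — status full-time ✗ (requires temporary) → not eligible.
Childcare Subsidy — status full-time ✓; service 343 days ≥ 45 days ✓; rating 2 ≥ 2 ✓; site Calgary ✗ (not Leeds, Newark, or Spokane) → not eligible.
Identity Protection Plan — status full-time ✓; service 343 days ≥ 60 days ✓; rating 2 ≥ 2 ✓; age 31 ≥ 25 ✓; dept Finance ✗ → not eligible.
Paid Parental Leave — service 343 days ≥ 60 days ✓; grade G7 ≥ G2 ✓; dept Finance ✗ → not eligible.
Sabbatical Program — status full-time ✓; service 343 days ≥ 90 days ✓; age 31 ≥ 18 ✓ → eligible.
Employee Assistance Program — service 343 days < 24 months (≈720 days) ✗ → not eligible.
Life Insurance — status full-time ✓ (not excluded); service 343 days ≥ 12 weeks (≈84 days) ✓; grade G7 ≥ G7 ✓; age 31 ≥ 18 ✓; site Calgary ✗ (not Omaha, Hamburg, or Portland) → not eligible.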